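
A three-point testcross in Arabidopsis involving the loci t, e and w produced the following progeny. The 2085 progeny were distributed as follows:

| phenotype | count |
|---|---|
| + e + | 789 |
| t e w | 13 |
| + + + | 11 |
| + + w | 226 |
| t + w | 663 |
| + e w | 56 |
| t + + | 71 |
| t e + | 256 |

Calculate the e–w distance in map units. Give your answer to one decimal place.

7.2 map units

The two most frequent reciprocal classes, t + w and + e +, are the parental types, so the F1 was t + w / + e +.
The two rarest classes, t e w and + + +, are the double crossovers. Comparing them with the parentals, only the e allele has switched, so e is the middle locus and the order is w – e – t.
Crossovers in the w–e interval produce the single-crossover classes t + + and + e w (71 + 56 = 127) plus the double crossovers (24).
RF(w–e) = (127 + 24) / 2085 = 151/2085 = 0.0724 → 7.2 map units.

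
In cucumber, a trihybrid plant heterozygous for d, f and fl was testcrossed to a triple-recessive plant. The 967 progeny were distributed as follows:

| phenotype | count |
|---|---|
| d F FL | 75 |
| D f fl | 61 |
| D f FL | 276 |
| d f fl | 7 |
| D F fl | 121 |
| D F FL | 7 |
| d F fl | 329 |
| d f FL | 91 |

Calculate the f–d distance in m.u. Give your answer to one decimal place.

The two most frequent reciprocal classes, d F fl and D f FL, are the parental types, so the F1 was d F fl / D f FL.
The two rarest classes, d f fl and D F FL, are the double crossovers. Comparing them with the parentals, only the f allele has switched, so f is the middle locus and the order is fl – f – d.
Crossovers in the f–d interval produce the single-crossover classes D F fl and d f FL (121 + 91 = 212) plus the double crossovers (14).
RF(f–d) = (212 + 14) / 967 = 226/967 = 0.2337 → 23.4 m.u.

23.4 m.u.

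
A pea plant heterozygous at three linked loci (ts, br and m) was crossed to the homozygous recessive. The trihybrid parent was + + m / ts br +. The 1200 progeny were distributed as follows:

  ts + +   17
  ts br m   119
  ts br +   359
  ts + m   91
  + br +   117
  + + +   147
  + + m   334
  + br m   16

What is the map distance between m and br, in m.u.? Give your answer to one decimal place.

The two rarest classes, + br m and ts + +, are the double crossovers. Comparing them with the parentals, only the br allele has switched, so br is the middle locus and the order is ts – br – m.
Crossovers in the br–m interval produce the single-crossover classes + + + and ts br m (147 + 119 = 266) plus the double crossovers (33).
RF(br–m) = (266 + 33) / 1200 = 299/1200 = 0.2492 → 24.9 m.u.

24.9 m.u.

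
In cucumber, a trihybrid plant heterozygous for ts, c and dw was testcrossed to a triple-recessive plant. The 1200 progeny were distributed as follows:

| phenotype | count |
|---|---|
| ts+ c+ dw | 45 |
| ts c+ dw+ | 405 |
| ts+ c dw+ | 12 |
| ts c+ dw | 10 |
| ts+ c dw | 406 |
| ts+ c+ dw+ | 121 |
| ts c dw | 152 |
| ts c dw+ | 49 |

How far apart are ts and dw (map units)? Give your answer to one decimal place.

24.6 map units

The two most frequent reciprocal classes, ts+ c dw and ts c+ dw+, are the parental types, so the F1 was ts+ c dw / ts c+ dw+.
The two rarest classes, ts+ c dw+ and ts c+ dw, are the double crossovers. Comparing them with the parentals, only the dw allele has switched, so dw is the middle locus and the order is c – dw – ts.
Crossovers in the dw–ts interval produce the single-crossover classes ts c dw and ts+ c+ dw+ (152 + 121 = 273) plus the double crossovers (22).
RF(dw–ts) = (273 + 22) / 1200 = 295/1200 = 0.2458 → 24.6 map units.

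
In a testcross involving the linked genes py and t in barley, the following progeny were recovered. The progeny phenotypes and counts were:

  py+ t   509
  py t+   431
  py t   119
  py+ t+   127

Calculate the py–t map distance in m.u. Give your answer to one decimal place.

20.7 m.u.

The two most frequent classes, py+ t (509) and py t+ (431), are the parental types, so the F1 was py+ t / py t+.
The recombinant classes are py+ t+ and py t: 127 + 119 = 246.
Recombination frequency = 246/1186 = 0.2074 ≈ 20.7%, i.e. 20.7 m.u.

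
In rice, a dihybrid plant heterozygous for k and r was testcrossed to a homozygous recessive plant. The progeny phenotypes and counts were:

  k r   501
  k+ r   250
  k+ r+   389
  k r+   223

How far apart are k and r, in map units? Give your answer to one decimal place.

34.7 map units

The two most frequent classes, k+ r+ (389) and k r (501), are the parental types, so the F1 was k+ r+ / k r.
The recombinant classes are k+ r and k r+: 250 + 223 = 473.
Recombination frequency = 473/1363 = 0.3470 ≈ 34.7%, i.e. 34.7 map units.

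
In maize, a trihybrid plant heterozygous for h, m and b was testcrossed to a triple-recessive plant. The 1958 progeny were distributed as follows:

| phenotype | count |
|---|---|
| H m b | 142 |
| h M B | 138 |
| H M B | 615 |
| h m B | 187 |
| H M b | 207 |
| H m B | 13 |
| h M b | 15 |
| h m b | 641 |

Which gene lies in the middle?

m

The two most frequent reciprocal classes, h m b and H M B, are the parental types, so the F1 was h m b / H M B.
The two rarest classes, h M b and H m B, are the double crossovers. Comparing them with the parentals, only the m allele has switched, so m is the middle locus and the order is b – m – h.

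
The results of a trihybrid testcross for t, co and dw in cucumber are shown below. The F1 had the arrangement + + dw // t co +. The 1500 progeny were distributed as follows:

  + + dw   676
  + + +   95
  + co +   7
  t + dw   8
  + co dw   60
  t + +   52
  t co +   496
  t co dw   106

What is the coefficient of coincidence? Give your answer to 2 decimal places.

0.82

The two rarest classes, t + dw and + co +, are the double crossovers. Comparing them with the parentals, only the t allele has switched, so t is the middle locus and the order is dw – t – co.
dw–t: (201 + 15)/1500 = 0.1440; t–co: (112 + 15)/1500 = 0.0847.
Expected DCO frequency = 0.1440 × 0.0847 ≈ 0.01220; observed = 15/1500 ≈ 0.01000.
Coefficient of coincidence = 0.01000/0.01220 ≈ 0.82.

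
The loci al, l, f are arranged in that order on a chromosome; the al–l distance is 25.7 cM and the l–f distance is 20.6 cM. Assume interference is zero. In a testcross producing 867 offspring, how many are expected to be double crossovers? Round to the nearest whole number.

46

Map distances give recombination frequencies of 0.257 and 0.206 for the two intervals.
With no interference, expected double-crossover frequency = 0.257 × 0.206 = 0.05294.
Expected number = 0.05294 × 867 = 45.90 ≈ 46.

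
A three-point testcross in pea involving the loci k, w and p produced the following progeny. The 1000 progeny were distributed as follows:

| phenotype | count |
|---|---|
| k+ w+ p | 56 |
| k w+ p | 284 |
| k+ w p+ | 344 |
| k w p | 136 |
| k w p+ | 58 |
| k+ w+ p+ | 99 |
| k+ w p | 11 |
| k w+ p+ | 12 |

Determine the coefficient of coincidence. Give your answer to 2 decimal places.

0.65

The two most frequent reciprocal classes, k+ w p+ and k w+ p, are the parental types, so the F1 was k+ w p+ / k w+ p.
The two rarest classes, k+ w p and k w+ p+, are the double crossovers. Comparing them with the parentals, only the p allele has switched, so p is the middle locus and the order is k – p – w.
k–p: (114 + 23)/1000 = 0.1370; p–w: (235 + 23)/1000 = 0.2580.
Expected DCO frequency = 0.1370 × 0.2580 ≈ 0.03535; observed = 23/1000 ≈ 0.02300.
Coefficient of coincidence = 0.02300/0.03535 ≈ 0.65.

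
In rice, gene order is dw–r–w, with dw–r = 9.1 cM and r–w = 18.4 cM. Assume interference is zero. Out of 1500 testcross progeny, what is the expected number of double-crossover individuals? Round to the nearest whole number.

Map distances give recombination frequencies of 0.091 and 0.184 for the two intervals.
With no interference, expected double-crossover frequency = 0.091 × 0.184 = 0.01674.
Expected number = 0.01674 × 1500 = 25.12 ≈ 25.

25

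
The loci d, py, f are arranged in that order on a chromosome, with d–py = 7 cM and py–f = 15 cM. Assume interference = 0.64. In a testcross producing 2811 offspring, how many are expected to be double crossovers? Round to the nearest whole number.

11

Map distances give recombination frequencies of 0.070 and 0.150 for the two intervals.
With interference 0.64 (so coincidence = 0.36), expected double-crossover frequency = 0.070 × 0.150 × 0.36 = 0.00378.
Expected number = 0.00378 × 2811 = 10.63 ≈ 11.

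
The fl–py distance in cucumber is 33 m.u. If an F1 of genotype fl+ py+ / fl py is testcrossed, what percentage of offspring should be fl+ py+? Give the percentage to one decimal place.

A map distance of 33 m.u. corresponds to a recombination frequency of 0.330.
The F1 is fl+ py+ / fl py, so fl+ py+ is a parental gamete class with expected frequency (1 − r)/2 = 0.670/2 = 0.3350.
That is 0.3350 = 33.5% of the progeny.

33.5%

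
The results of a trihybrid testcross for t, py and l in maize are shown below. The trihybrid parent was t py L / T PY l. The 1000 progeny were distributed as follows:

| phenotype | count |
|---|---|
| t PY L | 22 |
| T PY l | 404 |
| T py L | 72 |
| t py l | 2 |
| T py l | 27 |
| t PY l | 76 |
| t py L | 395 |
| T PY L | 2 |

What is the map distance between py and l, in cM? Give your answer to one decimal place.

The two rarest classes, t py l and T PY L, are the double crossovers. Comparing them with the parentals, only the l allele has switched, so l is the middle locus and the order is py – l – t.
Crossovers in the py–l interval produce the single-crossover classes t PY L and T py l (22 + 27 = 49) plus the double crossovers (4).
RF(py–l) = (49 + 4) / 1000 = 53/1000 = 0.0530 → 5.3 cM.

5.3 cM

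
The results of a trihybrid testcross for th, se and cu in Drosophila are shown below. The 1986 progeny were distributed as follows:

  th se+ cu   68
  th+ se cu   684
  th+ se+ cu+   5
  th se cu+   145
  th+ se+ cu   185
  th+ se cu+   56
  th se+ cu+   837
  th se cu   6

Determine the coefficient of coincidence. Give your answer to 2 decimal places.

0.47

The two most frequent reciprocal classes, th+ se cu and th se+ cu+, are the parental types, so the F1 was th+ se cu / th se+ cu+.
The two rarest classes, th se cu and th+ se+ cu+, are the double crossovers. Comparing them with the parentals, only the th allele has switched, so th is the middle locus and the order is cu – th – se.
cu–th: (124 + 11)/1986 = 0.0680; th–se: (330 + 11)/1986 = 0.1717.
Expected DCO frequency = 0.0680 × 0.1717 ≈ 0.01168; observed = 11/1986 ≈ 0.00554.
Coefficient of coincidence = 0.00554/0.01168 ≈ 0.47.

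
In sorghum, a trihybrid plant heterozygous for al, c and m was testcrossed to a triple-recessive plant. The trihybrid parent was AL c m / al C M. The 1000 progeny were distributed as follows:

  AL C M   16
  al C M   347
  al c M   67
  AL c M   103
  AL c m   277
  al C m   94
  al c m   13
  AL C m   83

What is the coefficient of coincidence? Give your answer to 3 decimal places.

0.717

The two rarest classes, al c m and AL C M, are the double crossovers. Comparing them with the parentals, only the al allele has switched, so al is the middle locus and the order is c – al – m.
c–al: (150 + 29)/1000 = 0.1790; al–m: (197 + 29)/1000 = 0.2260.
Expected DCO frequency = 0.1790 × 0.2260 ≈ 0.04045; observed = 29/1000 ≈ 0.02900.
Coefficient of coincidence = 0.02900/0.04045 ≈ 0.717.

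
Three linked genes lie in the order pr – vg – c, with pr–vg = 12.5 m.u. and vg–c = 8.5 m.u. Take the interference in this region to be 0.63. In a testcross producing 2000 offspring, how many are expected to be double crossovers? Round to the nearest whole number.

Map distances give recombination frequencies of 0.125 and 0.085 for the two intervals.
With interference 0.63 (so coincidence = 0.37), expected double-crossover frequency = 0.125 × 0.085 × 0.37 = 0.00393.
Expected number = 0.00393 × 2000 = 7.86 ≈ 8.

8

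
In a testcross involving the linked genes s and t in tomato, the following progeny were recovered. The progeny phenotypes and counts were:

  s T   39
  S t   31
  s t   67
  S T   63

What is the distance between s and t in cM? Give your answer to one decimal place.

The two most frequent classes, S T (63) and s t (67), are the parental types, so the F1 was S T / s t.
The recombinant classes are S t and s T: 31 + 39 = 70.
Recombination frequency = 70/200 = 0.3500 ≈ 35.0%, i.e. 35.0 cM.

35.0 cM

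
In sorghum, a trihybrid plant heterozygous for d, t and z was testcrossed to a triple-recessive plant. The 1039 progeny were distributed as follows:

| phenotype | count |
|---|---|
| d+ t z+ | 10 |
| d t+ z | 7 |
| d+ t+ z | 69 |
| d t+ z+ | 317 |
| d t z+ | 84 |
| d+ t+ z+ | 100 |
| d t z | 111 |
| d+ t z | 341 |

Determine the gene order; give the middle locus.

The two most frequent reciprocal classes, d t+ z+ and d+ t z, are the parental types, so the F1 was d t+ z+ / d+ t z.
The two rarest classes, d t+ z and d+ t z+, are the double crossovers. Comparing them with the parentals, only the z allele has switched, so z is the middle locus and the order is d – z – t.

z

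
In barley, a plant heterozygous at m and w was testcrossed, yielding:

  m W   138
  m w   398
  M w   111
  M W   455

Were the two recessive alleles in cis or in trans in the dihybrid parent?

The two most frequent classes are M W (455) and m w (398); these are the parental (non-recombinant) types.
So the F1 carried M W on one chromosome and m w on the other — the recessive alleles are on the same chromosome (cis / coupling).

cis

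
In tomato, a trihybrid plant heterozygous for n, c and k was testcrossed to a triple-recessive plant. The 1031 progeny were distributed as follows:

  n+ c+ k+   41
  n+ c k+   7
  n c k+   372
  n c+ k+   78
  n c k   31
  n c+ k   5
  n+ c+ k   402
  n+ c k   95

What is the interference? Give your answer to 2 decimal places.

0.20

The two most frequent reciprocal classes, n+ c+ k and n c k+, are the parental types, so the F1 was n+ c+ k / n c k+.
The two rarest classes, n c+ k and n+ c k+, are the double crossovers. Comparing them with the parentals, only the n allele has switched, so n is the middle locus and the order is k – n – c.
k–n: (72 + 12)/1031 = 0.0815; n–c: (173 + 12)/1031 = 0.1794.
Expected DCO frequency = 0.0815 × 0.1794 ≈ 0.01462; observed = 12/1031 ≈ 0.01164.
Coefficient of coincidence = 0.01164/0.01462 ≈ 0.80; interference = 1 − 0.80 = 0.20.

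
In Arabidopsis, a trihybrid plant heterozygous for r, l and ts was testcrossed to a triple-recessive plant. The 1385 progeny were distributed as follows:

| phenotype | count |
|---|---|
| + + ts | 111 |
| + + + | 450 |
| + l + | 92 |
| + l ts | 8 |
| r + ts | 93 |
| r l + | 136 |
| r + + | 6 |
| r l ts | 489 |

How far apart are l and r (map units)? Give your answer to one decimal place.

The two most frequent reciprocal classes, r l ts and + + +, are the parental types, so the F1 was r l ts / + + +.
The two rarest classes, + l ts and r + +, are the double crossovers. Comparing them with the parentals, only the r allele has switched, so r is the middle locus and the order is ts – r – l.
Crossovers in the r–l interval produce the single-crossover classes r + ts and + l + (93 + 92 = 185) plus the double crossovers (14).
RF(r–l) = (185 + 14) / 1385 = 199/1385 = 0.1437 → 14.4 map units.

14.4 map units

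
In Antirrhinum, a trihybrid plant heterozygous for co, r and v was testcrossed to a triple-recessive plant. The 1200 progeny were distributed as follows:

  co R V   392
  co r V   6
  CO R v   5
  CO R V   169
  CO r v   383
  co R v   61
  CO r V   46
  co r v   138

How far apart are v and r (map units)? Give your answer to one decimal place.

The two most frequent reciprocal classes, co R V and CO r v, are the parental types, so the F1 was co R V / CO r v.
The two rarest classes, co r V and CO R v, are the double crossovers. Comparing them with the parentals, only the r allele has switched, so r is the middle locus and the order is v – r – co.
Crossovers in the v–r interval produce the single-crossover classes co R v and CO r V (61 + 46 = 107) plus the double crossovers (11).
RF(v–r) = (107 + 11) / 1200 = 118/1200 = 0.0983 → 9.8 map units.

9.8 map units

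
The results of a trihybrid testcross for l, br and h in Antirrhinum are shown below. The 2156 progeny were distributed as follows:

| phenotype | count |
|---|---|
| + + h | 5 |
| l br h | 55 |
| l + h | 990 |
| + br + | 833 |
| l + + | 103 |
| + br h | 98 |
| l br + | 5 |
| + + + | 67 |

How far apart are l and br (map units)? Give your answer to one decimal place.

6.1 map units

The two most frequent reciprocal classes, l + h and + br +, are the parental types, so the F1 was l + h / + br +.
The two rarest classes, + + h and l br +, are the double crossovers. Comparing them with the parentals, only the l allele has switched, so l is the middle locus and the order is br – l – h.
Crossovers in the br–l interval produce the single-crossover classes l br h and + + + (55 + 67 = 122) plus the double crossovers (10).
RF(br–l) = (122 + 10) / 2156 = 132/2156 = 0.0612 → 6.1 map units.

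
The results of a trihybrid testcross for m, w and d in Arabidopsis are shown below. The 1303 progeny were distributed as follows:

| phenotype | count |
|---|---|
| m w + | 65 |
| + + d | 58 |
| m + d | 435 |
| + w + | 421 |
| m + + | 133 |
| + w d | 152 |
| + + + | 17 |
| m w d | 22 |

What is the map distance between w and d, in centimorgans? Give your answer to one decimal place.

24.9 centimorgans

The two most frequent reciprocal classes, + w + and m + d, are the parental types, so the F1 was + w + / m + d.
The two rarest classes, + + + and m w d, are the double crossovers. Comparing them with the parentals, only the w allele has switched, so w is the middle locus and the order is m – w – d.
Crossovers in the w–d interval produce the single-crossover classes + w d and m + + (152 + 133 = 285) plus the double crossovers (39).
RF(w–d) = (285 + 39) / 1303 = 324/1303 = 0.2487 → 24.9 centimorgans.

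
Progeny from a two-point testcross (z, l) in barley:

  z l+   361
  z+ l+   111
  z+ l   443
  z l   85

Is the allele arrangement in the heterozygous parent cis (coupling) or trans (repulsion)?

trans

The two most frequent classes are z+ l (443) and z l+ (361); these are the parental (non-recombinant) types.
So the F1 carried z+ l on one chromosome and z l+ on the other — the recessive alleles are on opposite chromosomes (trans / repulsion).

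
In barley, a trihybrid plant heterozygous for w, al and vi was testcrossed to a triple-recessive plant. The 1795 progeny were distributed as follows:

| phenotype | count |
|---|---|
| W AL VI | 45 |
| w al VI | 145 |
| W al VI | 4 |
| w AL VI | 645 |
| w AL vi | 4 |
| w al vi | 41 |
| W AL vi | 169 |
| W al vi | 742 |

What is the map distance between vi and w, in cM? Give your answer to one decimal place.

The two most frequent reciprocal classes, W al vi and w AL VI, are the parental types, so the F1 was W al vi / w AL VI.
The two rarest classes, W al VI and w AL vi, are the double crossovers. Comparing them with the parentals, only the vi allele has switched, so vi is the middle locus and the order is al – vi – w.
Crossovers in the vi–w interval produce the single-crossover classes w al vi and W AL VI (41 + 45 = 86) plus the double crossovers (8).
RF(vi–w) = (86 + 8) / 1795 = 94/1795 = 0.0524 → 5.2 cM.

5.2 cM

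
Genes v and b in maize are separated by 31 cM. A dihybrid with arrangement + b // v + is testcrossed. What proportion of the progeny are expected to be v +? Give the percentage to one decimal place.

A map distance of 31 cM corresponds to a recombination frequency of 0.310.
The F1 is + b / v +, so v + is a parental gamete class with expected frequency (1 − r)/2 = 0.690/2 = 0.3450.
That is 0.3450 = 34.5% of the progeny.

34.5%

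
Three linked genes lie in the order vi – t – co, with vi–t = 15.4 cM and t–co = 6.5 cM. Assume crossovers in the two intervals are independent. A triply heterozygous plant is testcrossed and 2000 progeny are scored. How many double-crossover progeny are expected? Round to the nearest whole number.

Map distances give recombination frequencies of 0.154 and 0.065 for the two intervals.
With no interference, expected double-crossover frequency = 0.154 × 0.065 = 0.01001.
Expected number = 0.01001 × 2000 = 20.02 ≈ 20.

20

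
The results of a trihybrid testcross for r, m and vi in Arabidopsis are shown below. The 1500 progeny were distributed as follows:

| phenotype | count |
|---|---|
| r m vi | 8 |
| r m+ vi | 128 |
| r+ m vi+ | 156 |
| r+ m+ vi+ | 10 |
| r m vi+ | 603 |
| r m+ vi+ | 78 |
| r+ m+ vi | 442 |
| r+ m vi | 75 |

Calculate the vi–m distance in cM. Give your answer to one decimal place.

The two most frequent reciprocal classes, r m vi+ and r+ m+ vi, are the parental types, so the F1 was r m vi+ / r+ m+ vi.
The two rarest classes, r m vi and r+ m+ vi+, are the double crossovers. Comparing them with the parentals, only the vi allele has switched, so vi is the middle locus and the order is r – vi – m.
Crossovers in the vi–m interval produce the single-crossover classes r m+ vi+ and r+ m vi (78 + 75 = 153) plus the double crossovers (18).
RF(vi–m) = (153 + 18) / 1500 = 171/1500 = 0.1140 → 11.4 cM.

11.4 cM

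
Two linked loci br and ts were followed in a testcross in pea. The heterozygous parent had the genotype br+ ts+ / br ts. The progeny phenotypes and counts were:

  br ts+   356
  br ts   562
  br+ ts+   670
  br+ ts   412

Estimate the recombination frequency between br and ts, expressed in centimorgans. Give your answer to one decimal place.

The recombinant classes are br+ ts and br ts+: 412 + 356 = 768.
Recombination frequency = 768/2000 = 0.3840 ≈ 38.4%, i.e. 38.4 centimorgans.

38.4 centimorgans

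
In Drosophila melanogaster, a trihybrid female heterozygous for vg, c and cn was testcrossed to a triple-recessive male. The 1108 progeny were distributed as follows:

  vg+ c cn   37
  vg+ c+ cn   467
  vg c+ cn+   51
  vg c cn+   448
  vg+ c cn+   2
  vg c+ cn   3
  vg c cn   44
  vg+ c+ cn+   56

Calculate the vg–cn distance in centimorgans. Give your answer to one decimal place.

The two most frequent reciprocal classes, vg+ c+ cn and vg c cn+, are the parental types, so the F1 was vg+ c+ cn / vg c cn+.
The two rarest classes, vg c+ cn and vg+ c cn+, are the double crossovers. Comparing them with the parentals, only the vg allele has switched, so vg is the middle locus and the order is c – vg – cn.
Crossovers in the vg–cn interval produce the single-crossover classes vg+ c+ cn+ and vg c cn (56 + 44 = 100) plus the double crossovers (5).
RF(vg–cn) = (100 + 5) / 1108 = 105/1108 = 0.0948 → 9.5 centimorgans.

9.5 centimorgans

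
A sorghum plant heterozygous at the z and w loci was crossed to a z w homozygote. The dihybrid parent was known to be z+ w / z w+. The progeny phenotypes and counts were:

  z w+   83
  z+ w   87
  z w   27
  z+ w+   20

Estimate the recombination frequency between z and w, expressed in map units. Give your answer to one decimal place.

21.7 map units

The recombinant classes are z+ w+ and z w: 20 + 27 = 47.
Recombination frequency = 47/217 = 0.2166 ≈ 21.7%, i.e. 21.7 map units.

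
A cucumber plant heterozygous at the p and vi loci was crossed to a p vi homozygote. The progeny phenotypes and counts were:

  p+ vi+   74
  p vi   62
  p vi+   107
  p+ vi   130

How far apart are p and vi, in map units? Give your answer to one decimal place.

36.5 map units

The two most frequent classes, p+ vi (130) and p vi+ (107), are the parental types, so the F1 was p+ vi / p vi+.
The recombinant classes are p+ vi+ and p vi: 74 + 62 = 136.
Recombination frequency = 136/373 = 0.3646 ≈ 36.5%, i.e. 36.5 map units.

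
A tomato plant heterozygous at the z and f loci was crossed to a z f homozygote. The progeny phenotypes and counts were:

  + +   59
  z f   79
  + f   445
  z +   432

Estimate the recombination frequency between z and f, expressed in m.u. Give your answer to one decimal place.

13.6 m.u.

The two most frequent classes, + f (445) and z + (432), are the parental types, so the F1 was + f / z +.
The recombinant classes are + + and z f: 59 + 79 = 138.
Recombination frequency = 138/1015 = 0.1360 ≈ 13.6%, i.e. 13.6 m.u.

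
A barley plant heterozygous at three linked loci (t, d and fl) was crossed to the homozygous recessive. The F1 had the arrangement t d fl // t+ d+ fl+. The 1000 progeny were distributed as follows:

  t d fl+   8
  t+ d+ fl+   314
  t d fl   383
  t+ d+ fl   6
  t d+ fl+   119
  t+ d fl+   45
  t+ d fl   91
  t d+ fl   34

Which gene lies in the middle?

The two rarest classes, t d fl+ and t+ d+ fl, are the double crossovers. Comparing them with the parentals, only the fl allele has switched, so fl is the middle locus and the order is t – fl – d.

fl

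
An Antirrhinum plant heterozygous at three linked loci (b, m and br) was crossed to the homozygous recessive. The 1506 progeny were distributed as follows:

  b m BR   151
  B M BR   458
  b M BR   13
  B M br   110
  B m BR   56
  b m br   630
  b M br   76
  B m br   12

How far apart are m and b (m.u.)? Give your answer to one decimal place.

10.4 m.u.

The two most frequent reciprocal classes, b m br and B M BR, are the parental types, so the F1 was b m br / B M BR.
The two rarest classes, B m br and b M BR, are the double crossovers. Comparing them with the parentals, only the b allele has switched, so b is the middle locus and the order is br – b – m.
Crossovers in the b–m interval produce the single-crossover classes b M br and B m BR (76 + 56 = 132) plus the double crossovers (25).
RF(b–m) = (132 + 25) / 1506 = 157/1506 = 0.1042 → 10.4 m.u.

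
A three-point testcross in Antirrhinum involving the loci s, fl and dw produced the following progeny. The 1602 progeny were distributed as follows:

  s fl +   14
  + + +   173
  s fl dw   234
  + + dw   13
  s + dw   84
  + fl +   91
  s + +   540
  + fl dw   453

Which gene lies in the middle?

The two most frequent reciprocal classes, s + + and + fl dw, are the parental types, so the F1 was s + + / + fl dw.
The two rarest classes, s fl + and + + dw, are the double crossovers. Comparing them with the parentals, only the fl allele has switched, so fl is the middle locus and the order is s – fl – dw.

fl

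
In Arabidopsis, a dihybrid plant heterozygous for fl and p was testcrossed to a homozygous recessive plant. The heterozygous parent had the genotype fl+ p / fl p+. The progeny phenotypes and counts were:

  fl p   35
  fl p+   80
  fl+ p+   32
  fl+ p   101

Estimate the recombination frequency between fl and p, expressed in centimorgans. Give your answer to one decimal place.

The recombinant classes are fl+ p+ and fl p: 32 + 35 = 67.
Recombination frequency = 67/248 = 0.2702 ≈ 27.0%, i.e. 27.0 centimorgans.

27.0 centimorgans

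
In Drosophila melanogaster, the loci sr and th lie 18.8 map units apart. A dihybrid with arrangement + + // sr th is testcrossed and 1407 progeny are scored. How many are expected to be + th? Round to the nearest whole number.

A map distance of 18.8 map units corresponds to a recombination frequency of 0.188.
The F1 is + + / sr th, so + th is a recombinant gamete class with expected frequency r/2 = 0.188/2 = 0.0940.
Expected number = 0.0940 × 1407 = 132.26 ≈ 132.

132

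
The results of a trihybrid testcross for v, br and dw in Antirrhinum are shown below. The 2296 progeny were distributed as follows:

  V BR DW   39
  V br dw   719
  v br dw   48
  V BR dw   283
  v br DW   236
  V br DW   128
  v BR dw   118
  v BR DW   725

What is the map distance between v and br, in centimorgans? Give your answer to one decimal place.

The two most frequent reciprocal classes, v BR DW and V br dw, are the parental types, so the F1 was v BR DW / V br dw.
The two rarest classes, V BR DW and v br dw, are the double crossovers. Comparing them with the parentals, only the v allele has switched, so v is the middle locus and the order is br – v – dw.
Crossovers in the br–v interval produce the single-crossover classes v br DW and V BR dw (236 + 283 = 519) plus the double crossovers (87).
RF(br–v) = (519 + 87) / 2296 = 606/2296 = 0.2639 → 26.4 centimorgans.

26.4 centimorgans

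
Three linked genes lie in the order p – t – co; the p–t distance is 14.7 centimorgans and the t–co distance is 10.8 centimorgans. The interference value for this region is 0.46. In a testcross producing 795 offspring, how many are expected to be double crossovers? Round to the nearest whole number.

7

Map distances give recombination frequencies of 0.147 and 0.108 for the two intervals.
With interference 0.46 (so coincidence = 0.54), expected double-crossover frequency = 0.147 × 0.108 × 0.54 = 0.00857.
Expected number = 0.00857 × 795 = 6.82 ≈ 7.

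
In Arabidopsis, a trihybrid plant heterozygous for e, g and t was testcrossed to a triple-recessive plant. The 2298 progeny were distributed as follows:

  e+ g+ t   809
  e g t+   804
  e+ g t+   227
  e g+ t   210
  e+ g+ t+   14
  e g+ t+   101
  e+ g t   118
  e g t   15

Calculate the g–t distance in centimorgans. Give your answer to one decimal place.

The two most frequent reciprocal classes, e g t+ and e+ g+ t, are the parental types, so the F1 was e g t+ / e+ g+ t.
The two rarest classes, e g t and e+ g+ t+, are the double crossovers. Comparing them with the parentals, only the t allele has switched, so t is the middle locus and the order is e – t – g.
Crossovers in the t–g interval produce the single-crossover classes e g+ t+ and e+ g t (101 + 118 = 219) plus the double crossovers (29).
RF(t–g) = (219 + 29) / 2298 = 248/2298 = 0.1079 → 10.8 centimorgans.

10.8 centimorgans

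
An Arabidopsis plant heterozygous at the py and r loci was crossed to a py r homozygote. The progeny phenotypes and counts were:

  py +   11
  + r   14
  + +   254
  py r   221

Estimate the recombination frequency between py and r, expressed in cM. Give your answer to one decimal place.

5.0 cM

The two most frequent classes, + + (254) and py r (221), are the parental types, so the F1 was + + / py r.
The recombinant classes are + r and py +: 14 + 11 = 25.
Recombination frequency = 25/500 = 0.0500 ≈ 5.0%, i.e. 5.0 cM.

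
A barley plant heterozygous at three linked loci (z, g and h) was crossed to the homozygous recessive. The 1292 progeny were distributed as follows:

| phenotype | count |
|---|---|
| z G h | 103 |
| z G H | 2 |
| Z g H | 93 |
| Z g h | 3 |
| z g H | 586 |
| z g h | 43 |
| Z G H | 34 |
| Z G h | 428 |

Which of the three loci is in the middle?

The two most frequent reciprocal classes, z g H and Z G h, are the parental types, so the F1 was z g H / Z G h.
The two rarest classes, z G H and Z g h, are the double crossovers. Comparing them with the parentals, only the g allele has switched, so g is the middle locus and the order is z – g – h.

g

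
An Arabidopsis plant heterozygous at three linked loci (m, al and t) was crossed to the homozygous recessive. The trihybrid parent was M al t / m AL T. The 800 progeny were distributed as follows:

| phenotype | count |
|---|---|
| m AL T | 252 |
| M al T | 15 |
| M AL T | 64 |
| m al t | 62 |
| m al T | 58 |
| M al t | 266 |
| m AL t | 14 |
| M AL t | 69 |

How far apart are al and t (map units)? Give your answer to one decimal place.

The two rarest classes, M al T and m AL t, are the double crossovers. Comparing them with the parentals, only the t allele has switched, so t is the middle locus and the order is al – t – m.
Crossovers in the al–t interval produce the single-crossover classes M AL t and m al T (69 + 58 = 127) plus the double crossovers (29).
RF(al–t) = (127 + 29) / 800 = 156/800 = 0.1950 → 19.5 map units.

19.5 map units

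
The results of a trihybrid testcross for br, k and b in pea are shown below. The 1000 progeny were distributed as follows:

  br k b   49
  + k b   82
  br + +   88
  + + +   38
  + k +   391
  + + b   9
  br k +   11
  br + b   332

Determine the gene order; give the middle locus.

br

The two most frequent reciprocal classes, br + b and + k +, are the parental types, so the F1 was br + b / + k +.
The two rarest classes, + + b and br k +, are the double crossovers. Comparing them with the parentals, only the br allele has switched, so br is the middle locus and the order is b – br – k.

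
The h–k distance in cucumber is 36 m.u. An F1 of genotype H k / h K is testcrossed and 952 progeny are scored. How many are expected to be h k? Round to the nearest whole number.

A map distance of 36 m.u. corresponds to a recombination frequency of 0.360.
The F1 is H k / h K, so h k is a recombinant gamete class with expected frequency r/2 = 0.360/2 = 0.1800.
Expected number = 0.1800 × 952 = 171.36 ≈ 171.

171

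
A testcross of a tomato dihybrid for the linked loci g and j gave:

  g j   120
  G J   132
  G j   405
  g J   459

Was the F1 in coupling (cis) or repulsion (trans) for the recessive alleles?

trans

The two most frequent classes are G j (405) and g J (459); these are the parental (non-recombinant) types.
So the F1 carried G j on one chromosome and g J on the other — the recessive alleles are on opposite chromosomes (trans / repulsion).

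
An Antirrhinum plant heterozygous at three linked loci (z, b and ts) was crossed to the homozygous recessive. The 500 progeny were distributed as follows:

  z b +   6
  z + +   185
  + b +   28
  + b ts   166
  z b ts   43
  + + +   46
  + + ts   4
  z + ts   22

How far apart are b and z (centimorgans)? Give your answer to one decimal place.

The two most frequent reciprocal classes, + b ts and z + +, are the parental types, so the F1 was + b ts / z + +.
The two rarest classes, + + ts and z b +, are the double crossovers. Comparing them with the parentals, only the b allele has switched, so b is the middle locus and the order is ts – b – z.
Crossovers in the b–z interval produce the single-crossover classes z b ts and + + + (43 + 46 = 89) plus the double crossovers (10).
RF(b–z) = (89 + 10) / 500 = 99/500 = 0.1980 → 19.8 centimorgans.

19.8 centimorgans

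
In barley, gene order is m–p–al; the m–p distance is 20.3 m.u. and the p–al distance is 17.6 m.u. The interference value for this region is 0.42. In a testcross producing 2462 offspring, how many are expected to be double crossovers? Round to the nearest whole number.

Map distances give recombination frequencies of 0.203 and 0.176 for the two intervals.
With interference 0.42 (so coincidence = 0.58), expected double-crossover frequency = 0.203 × 0.176 × 0.58 = 0.02072.
Expected number = 0.02072 × 2462 = 51.02 ≈ 51.

51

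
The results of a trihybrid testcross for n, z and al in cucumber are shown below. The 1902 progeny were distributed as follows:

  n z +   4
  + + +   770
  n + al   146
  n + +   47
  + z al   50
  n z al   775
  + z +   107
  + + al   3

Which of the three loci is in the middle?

al

The two most frequent reciprocal classes, n z al and + + +, are the parental types, so the F1 was n z al / + + +.
The two rarest classes, n z + and + + al, are the double crossovers. Comparing them with the parentals, only the al allele has switched, so al is the middle locus and the order is n – al – z.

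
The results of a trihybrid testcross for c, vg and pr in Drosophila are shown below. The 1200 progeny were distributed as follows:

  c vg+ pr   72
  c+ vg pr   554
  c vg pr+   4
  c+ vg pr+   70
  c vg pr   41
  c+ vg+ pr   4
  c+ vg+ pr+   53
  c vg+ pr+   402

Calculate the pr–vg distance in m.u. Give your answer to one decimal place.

12.5 m.u.

The two most frequent reciprocal classes, c vg+ pr+ and c+ vg pr, are the parental types, so the F1 was c vg+ pr+ / c+ vg pr.
The two rarest classes, c vg pr+ and c+ vg+ pr, are the double crossovers. Comparing them with the parentals, only the vg allele has switched, so vg is the middle locus and the order is c – vg – pr.
Crossovers in the vg–pr interval produce the single-crossover classes c vg+ pr and c+ vg pr+ (72 + 70 = 142) plus the double crossovers (8).
RF(vg–pr) = (142 + 8) / 1200 = 150/1200 = 0.1250 → 12.5 m.u.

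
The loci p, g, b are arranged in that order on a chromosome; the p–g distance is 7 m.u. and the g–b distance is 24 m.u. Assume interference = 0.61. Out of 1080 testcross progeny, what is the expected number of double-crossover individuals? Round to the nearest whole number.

Map distances give recombination frequencies of 0.070 and 0.240 for the two intervals.
With interference 0.61 (so coincidence = 0.39), expected double-crossover frequency = 0.070 × 0.240 × 0.39 = 0.00655.
Expected number = 0.00655 × 1080 = 7.08 ≈ 7.

7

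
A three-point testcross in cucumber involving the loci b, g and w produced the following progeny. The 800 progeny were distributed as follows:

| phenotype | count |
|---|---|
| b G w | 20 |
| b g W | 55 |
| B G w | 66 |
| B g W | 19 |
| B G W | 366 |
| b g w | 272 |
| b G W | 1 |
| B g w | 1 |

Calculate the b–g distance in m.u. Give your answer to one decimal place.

The two most frequent reciprocal classes, B G W and b g w, are the parental types, so the F1 was B G W / b g w.
The two rarest classes, b G W and B g w, are the double crossovers. Comparing them with the parentals, only the b allele has switched, so b is the middle locus and the order is g – b – w.
Crossovers in the g–b interval produce the single-crossover classes B g W and b G w (19 + 20 = 39) plus the double crossovers (2).
RF(g–b) = (39 + 2) / 800 = 41/800 = 0.0512 → 5.1 m.u.

5.1 m.u.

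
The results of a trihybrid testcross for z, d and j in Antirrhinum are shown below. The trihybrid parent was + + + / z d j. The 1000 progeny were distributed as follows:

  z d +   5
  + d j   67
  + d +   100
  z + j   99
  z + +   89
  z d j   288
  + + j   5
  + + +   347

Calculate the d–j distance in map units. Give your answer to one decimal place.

The two rarest classes, + + j and z d +, are the double crossovers. Comparing them with the parentals, only the j allele has switched, so j is the middle locus and the order is d – j – z.
Crossovers in the d–j interval produce the single-crossover classes + d + and z + j (100 + 99 = 199) plus the double crossovers (10).
RF(d–j) = (199 + 10) / 1000 = 209/1000 = 0.2090 → 20.9 map units.

20.9 map units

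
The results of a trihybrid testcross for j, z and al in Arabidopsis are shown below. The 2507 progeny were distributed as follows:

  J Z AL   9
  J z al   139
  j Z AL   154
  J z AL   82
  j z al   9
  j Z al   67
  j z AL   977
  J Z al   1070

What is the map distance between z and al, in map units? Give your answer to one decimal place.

The two most frequent reciprocal classes, j z AL and J Z al, are the parental types, so the F1 was j z AL / J Z al.
The two rarest classes, j z al and J Z AL, are the double crossovers. Comparing them with the parentals, only the al allele has switched, so al is the middle locus and the order is j – al – z.
Crossovers in the al–z interval produce the single-crossover classes j Z AL and J z al (154 + 139 = 293) plus the double crossovers (18).
RF(al–z) = (293 + 18) / 2507 = 311/2507 = 0.1241 → 12.4 map units.

12.4 map units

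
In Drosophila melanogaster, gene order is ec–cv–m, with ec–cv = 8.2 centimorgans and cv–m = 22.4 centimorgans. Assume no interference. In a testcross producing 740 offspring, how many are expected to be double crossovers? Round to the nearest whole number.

14

Map distances give recombination frequencies of 0.082 and 0.224 for the two intervals.
With no interference, expected double-crossover frequency = 0.082 × 0.224 = 0.01837.
Expected number = 0.01837 × 740 = 13.59 ≈ 14.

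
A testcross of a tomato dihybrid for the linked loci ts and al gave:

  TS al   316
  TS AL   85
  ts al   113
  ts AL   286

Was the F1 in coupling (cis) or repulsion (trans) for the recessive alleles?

The two most frequent classes are TS al (316) and ts AL (286); these are the parental (non-recombinant) types.
So the F1 carried TS al on one chromosome and ts AL on the other — the recessive alleles are on opposite chromosomes (trans / repulsion).

trans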